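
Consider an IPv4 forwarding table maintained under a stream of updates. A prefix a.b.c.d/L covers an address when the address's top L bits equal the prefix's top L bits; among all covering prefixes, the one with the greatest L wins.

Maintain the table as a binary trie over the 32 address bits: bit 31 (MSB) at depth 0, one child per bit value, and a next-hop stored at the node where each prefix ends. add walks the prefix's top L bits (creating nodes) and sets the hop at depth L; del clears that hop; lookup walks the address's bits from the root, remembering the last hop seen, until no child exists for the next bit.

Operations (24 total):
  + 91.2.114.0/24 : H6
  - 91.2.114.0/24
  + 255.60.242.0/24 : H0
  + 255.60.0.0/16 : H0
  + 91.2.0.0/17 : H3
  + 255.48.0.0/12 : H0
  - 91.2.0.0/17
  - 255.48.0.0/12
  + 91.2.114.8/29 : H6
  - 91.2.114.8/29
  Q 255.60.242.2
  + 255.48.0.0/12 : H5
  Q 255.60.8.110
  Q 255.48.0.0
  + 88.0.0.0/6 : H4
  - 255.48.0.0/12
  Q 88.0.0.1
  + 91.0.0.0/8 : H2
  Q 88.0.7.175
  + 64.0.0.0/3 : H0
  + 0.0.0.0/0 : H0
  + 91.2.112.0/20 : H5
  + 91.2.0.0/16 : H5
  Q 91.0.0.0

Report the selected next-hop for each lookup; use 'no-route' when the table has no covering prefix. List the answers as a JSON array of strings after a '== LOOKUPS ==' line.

Process each operation:
  + 91.2.114.0/24 (H6) depth=24
  - 91.2.114.0/24 clear@24
  + 255.60.242.0/24 (H0) depth=24
  + 255.60.0.0/16 (H0) depth=16
  + 91.2.0.0/17 (H3) depth=17
  + 255.48.0.0/12 (H0) depth=12
  - 91.2.0.0/17 clear@17
  - 255.48.0.0/12 clear@12
  + 91.2.114.8/29 (H6) depth=29
  - 91.2.114.8/29 clear@29
  ? 255.60.242.2  path d0:-→d1:-→d2:-→d3:-→d4:-→d5:-→d6:-→d7:-→d8:-→d9:-→d10:-→d11:-→d12:-→d13:-→d14:-→d15:-→d16:H0→d17:-→d18:-→d19:-→d20:-→d21:-→d22:-→d23:-→d24:H0  best=H0
  + 255.48.0.0/12 (H5) depth=12
  ? 255.60.8.110  path d0:-→d1:-→d2:-→d3:-→d4:-→d5:-→d6:-→d7:-→d8:-→d9:-→d10:-→d11:-→d12:H5→d13:-→d14:-→d15:-→d16:H0  best=H0
  ? 255.48.0.0  path d0:-→d1:-→d2:-→d3:-→d4:-→d5:-→d6:-→d7:-→d8:-→d9:-→d10:-→d11:-→d12:H5  best=H5
  + 88.0.0.0/6 (H4) depth=6
  - 255.48.0.0/12 clear@12
  ? 88.0.0.1  path d0:-→d1:-→d2:-→d3:-→d4:-→d5:-→d6:H4  best=H4
  + 91.0.0.0/8 (H2) depth=8
  ? 88.0.7.175  path d0:-→d1:-→d2:-→d3:-→d4:-→d5:-→d6:H4  best=H4
  + 64.0.0.0/3 (H0) depth=3
  + 0.0.0.0/0 (H0) depth=0
  + 91.2.112.0/20 (H5) depth=20
  + 91.2.0.0/16 (H5) depth=16
  ? 91.0.0.0  path d0:H0→d1:-→d2:-→d3:H0→d4:-→d5:-→d6:H4→d7:-→d8:H2→d9:-→d10:-→d11:-→d12:-→d13:-→d14:-  best=H2

== LOOKUPS ==
["H0","H0","H5","H4","H4","H2"]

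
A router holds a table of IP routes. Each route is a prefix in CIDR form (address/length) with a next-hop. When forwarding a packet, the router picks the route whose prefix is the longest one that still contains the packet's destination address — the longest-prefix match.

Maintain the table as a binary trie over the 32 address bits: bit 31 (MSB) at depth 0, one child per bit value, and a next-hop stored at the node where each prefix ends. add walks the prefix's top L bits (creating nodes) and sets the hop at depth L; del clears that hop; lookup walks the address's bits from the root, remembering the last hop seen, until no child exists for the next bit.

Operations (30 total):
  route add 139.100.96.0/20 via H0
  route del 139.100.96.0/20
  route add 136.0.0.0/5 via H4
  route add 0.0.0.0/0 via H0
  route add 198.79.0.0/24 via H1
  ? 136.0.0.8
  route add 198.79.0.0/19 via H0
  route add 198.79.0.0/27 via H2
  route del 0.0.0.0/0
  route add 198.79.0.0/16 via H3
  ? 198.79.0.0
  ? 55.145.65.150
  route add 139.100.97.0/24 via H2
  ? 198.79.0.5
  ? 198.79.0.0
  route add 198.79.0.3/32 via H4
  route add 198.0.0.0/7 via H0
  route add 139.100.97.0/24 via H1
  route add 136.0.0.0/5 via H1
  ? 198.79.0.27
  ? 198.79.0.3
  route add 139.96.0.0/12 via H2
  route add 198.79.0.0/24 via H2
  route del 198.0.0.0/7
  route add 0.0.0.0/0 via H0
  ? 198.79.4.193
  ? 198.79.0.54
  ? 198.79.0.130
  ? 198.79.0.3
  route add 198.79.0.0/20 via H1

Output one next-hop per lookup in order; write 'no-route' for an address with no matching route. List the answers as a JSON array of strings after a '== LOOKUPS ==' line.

Process each operation:
  add 139.100.96.0/20 -> H0 at depth 20
  - 139.100.96.0/20 clear@20
  add 136.0.0.0/5 -> H4 at depth 5
  add 0.0.0.0/0 -> H0 at depth 0
  add 198.79.0.0/24 -> H1 at depth 24
  Q 136.0.0.8: descend 100010 ; hops seen [H0,H4] ; pick H4
  add 198.79.0.0/19 -> H0 at depth 19
  add 198.79.0.0/27 -> H2 at depth 27
  - 0.0.0.0/0 clear@0
  add 198.79.0.0/16 -> H3 at depth 16
  Q 198.79.0.0: descend 110001100100111100000000000 ; hops seen [H3,H0,H1,H2] ; pick H2
  Q 55.145.65.150: descend ε ; hops seen [∅] ; pick no-route
  add 139.100.97.0/24 -> H2 at depth 24
  Q 198.79.0.5: descend 110001100100111100000000000 ; hops seen [H3,H0,H1,H2] ; pick H2
  Q 198.79.0.0: descend 110001100100111100000000000 ; hops seen [H3,H0,H1,H2] ; pick H2
  add 198.79.0.3/32 -> H4 at depth 32
  add 198.0.0.0/7 -> H0 at depth 7
  add 139.100.97.0/24 -> H1 at depth 24
  add 136.0.0.0/5 -> H1 at depth 5
  Q 198.79.0.27: descend 110001100100111100000000000 ; hops seen [H0,H3,H0,H1,H2] ; pick H2
  Q 198.79.0.3: descend 11000110010011110000000000000011 ; hops seen [H0,H3,H0,H1,H2,H4] ; pick H4
  add 139.96.0.0/12 -> H2 at depth 12
  add 198.79.0.0/24 -> H2 at depth 24
  - 198.0.0.0/7 clear@7
  add 0.0.0.0/0 -> H0 at depth 0
  Q 198.79.4.193: descend 110001100100111100000 ; hops seen [H0,H3,H0] ; pick H0
  Q 198.79.0.54: descend 11000110010011110000000000 ; hops seen [H0,H3,H0,H2] ; pick H2
  Q 198.79.0.130: descend 110001100100111100000000 ; hops seen [H0,H3,H0,H2] ; pick H2
  Q 198.79.0.3: descend 11000110010011110000000000000011 ; hops seen [H0,H3,H0,H2,H2,H4] ; pick H4
  add 198.79.0.0/20 -> H1 at depth 20

== LOOKUPS ==
["H4","H2","no-route","H2","H2","H2","H4","H0","H2","H2","H4"]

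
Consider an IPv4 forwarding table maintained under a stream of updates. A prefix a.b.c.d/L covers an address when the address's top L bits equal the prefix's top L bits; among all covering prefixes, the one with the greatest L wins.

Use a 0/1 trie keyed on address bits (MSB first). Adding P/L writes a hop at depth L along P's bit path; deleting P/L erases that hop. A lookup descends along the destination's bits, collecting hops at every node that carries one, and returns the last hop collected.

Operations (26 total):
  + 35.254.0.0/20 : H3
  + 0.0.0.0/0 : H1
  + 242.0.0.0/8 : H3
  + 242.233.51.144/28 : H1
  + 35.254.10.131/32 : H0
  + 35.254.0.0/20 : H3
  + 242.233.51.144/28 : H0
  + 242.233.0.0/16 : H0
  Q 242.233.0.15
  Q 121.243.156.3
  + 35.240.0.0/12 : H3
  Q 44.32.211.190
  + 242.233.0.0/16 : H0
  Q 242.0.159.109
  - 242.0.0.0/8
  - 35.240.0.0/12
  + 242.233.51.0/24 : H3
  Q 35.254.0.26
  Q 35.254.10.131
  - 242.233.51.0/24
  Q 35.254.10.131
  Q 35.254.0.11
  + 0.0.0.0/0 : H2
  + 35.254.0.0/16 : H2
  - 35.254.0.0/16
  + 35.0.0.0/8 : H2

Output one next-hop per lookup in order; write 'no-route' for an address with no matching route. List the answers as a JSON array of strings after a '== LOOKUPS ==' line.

Apply in order:
  + 35.254.0.0/20 (H3) depth=20
  + 0.0.0.0/0 (H1) depth=0
  + 242.0.0.0/8 (H3) depth=8
  + 242.233.51.144/28 (H1) depth=28
  + 35.254.10.131/32 (H0) depth=32
  + 35.254.0.0/20 (H3) depth=20
  + 242.233.51.144/28 (H0) depth=28
  + 242.233.0.0/16 (H0) depth=16
  lookup 242.233.0.15: bits 111100101110100100 walk d0:H1→d1:-→d2:-→d3:-→d4:-→d5:-→d6:-→d7:-→d8:H3→d9:-→d10:-→d11:-→d12:-→d13:-→d14:-→d15:-→d16:H0→d17:-→d18:- -> H0
  lookup 121.243.156.3: bits 0 walk d0:H1→d1:- -> H1
  + 35.240.0.0/12 (H3) depth=12
  lookup 44.32.211.190: bits 0010 walk d0:H1→d1:-→d2:-→d3:-→d4:- -> H1
  + 242.233.0.0/16 (H0) depth=16
  lookup 242.0.159.109: bits 11110010 walk d0:H1→d1:-→d2:-→d3:-→d4:-→d5:-→d6:-→d7:-→d8:H3 -> H3
  - 242.0.0.0/8 clear@8
  - 35.240.0.0/12 clear@12
  + 242.233.51.0/24 (H3) depth=24
  lookup 35.254.0.26: bits 00100011111111100000 walk d0:H1→d1:-→d2:-→d3:-→d4:-→d5:-→d6:-→d7:-→d8:-→d9:-→d10:-→d11:-→d12:-→d13:-→d14:-→d15:-→d16:-→d17:-→d18:-→d19:-→d20:H3 -> H3
  lookup 35.254.10.131: bits 00100011111111100000101010000011 walk d0:H1→d1:-→d2:-→d3:-→d4:-→d5:-→d6:-→d7:-→d8:-→d9:-→d10:-→d11:-→d12:-→d13:-→d14:-→d15:-→d16:-→d17:-→d18:-→d19:-→d20:H3→d21:-→d22:-→d23:-→d24:-→d25:-→d26:-→d27:-→d28:-→d29:-→d30:-→d31:-→d32:H0 -> H0
  - 242.233.51.0/24 clear@24
  lookup 35.254.10.131: bits 00100011111111100000101010000011 walk d0:H1→d1:-→d2:-→d3:-→d4:-→d5:-→d6:-→d7:-→d8:-→d9:-→d10:-→d11:-→d12:-→d13:-→d14:-→d15:-→d16:-→d17:-→d18:-→d19:-→d20:H3→d21:-→d22:-→d23:-→d24:-→d25:-→d26:-→d27:-→d28:-→d29:-→d30:-→d31:-→d32:H0 -> H0
  lookup 35.254.0.11: bits 00100011111111100000 walk d0:H1→d1:-→d2:-→d3:-→d4:-→d5:-→d6:-→d7:-→d8:-→d9:-→d10:-→d11:-→d12:-→d13:-→d14:-→d15:-→d16:-→d17:-→d18:-→d19:-→d20:H3 -> H3
  + 0.0.0.0/0 (H2) depth=0
  + 35.254.0.0/16 (H2) depth=16
  - 35.254.0.0/16 clear@16
  + 35.0.0.0/8 (H2) depth=8

== LOOKUPS ==
["H0","H1","H1","H3","H3","H0","H0","H3"]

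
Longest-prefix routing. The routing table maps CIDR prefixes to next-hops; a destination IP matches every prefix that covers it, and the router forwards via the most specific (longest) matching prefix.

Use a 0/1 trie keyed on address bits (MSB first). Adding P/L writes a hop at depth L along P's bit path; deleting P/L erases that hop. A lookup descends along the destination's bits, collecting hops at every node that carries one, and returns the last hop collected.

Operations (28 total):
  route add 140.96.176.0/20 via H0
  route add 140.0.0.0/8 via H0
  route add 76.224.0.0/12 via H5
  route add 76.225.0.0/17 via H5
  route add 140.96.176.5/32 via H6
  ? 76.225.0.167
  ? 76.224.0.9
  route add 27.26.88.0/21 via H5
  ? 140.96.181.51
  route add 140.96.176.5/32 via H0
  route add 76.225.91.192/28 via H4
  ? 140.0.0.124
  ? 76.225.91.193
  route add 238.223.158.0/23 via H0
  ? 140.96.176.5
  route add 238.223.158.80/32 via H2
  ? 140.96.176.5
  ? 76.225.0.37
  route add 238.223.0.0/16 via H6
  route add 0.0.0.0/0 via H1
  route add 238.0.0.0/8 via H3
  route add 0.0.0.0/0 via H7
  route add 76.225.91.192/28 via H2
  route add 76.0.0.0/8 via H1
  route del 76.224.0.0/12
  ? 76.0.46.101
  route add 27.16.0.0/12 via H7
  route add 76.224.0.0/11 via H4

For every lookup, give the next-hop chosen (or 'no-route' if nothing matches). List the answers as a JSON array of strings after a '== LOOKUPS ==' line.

Apply in order:
  + 140.96.176.0/20 (H0) depth=20
  + 140.0.0.0/8 (H0) depth=8
  + 76.224.0.0/12 (H5) depth=12
  + 76.225.0.0/17 (H5) depth=17
  + 140.96.176.5/32 (H6) depth=32
  Q 76.225.0.167: descend 01001100111000010 ; hops seen [H5,H5] ; pick H5
  Q 76.224.0.9: descend 010011001110000 ; hops seen [H5] ; pick H5
  + 27.26.88.0/21 (H5) depth=21
  Q 140.96.181.51: descend 100011000110000010110 ; hops seen [H0,H0] ; pick H0
  + 140.96.176.5/32 (H0) depth=32
  + 76.225.91.192/28 (H4) depth=28
  Q 140.0.0.124: descend 100011000 ; hops seen [H0] ; pick H0
  Q 76.225.91.193: descend 0100110011100001010110111100 ; hops seen [H5,H5,H4] ; pick H4
  + 238.223.158.0/23 (H0) depth=23
  Q 140.96.176.5: descend 10001100011000001011000000000101 ; hops seen [H0,H0,H0] ; pick H0
  + 238.223.158.80/32 (H2) depth=32
  Q 140.96.176.5: descend 10001100011000001011000000000101 ; hops seen [H0,H0,H0] ; pick H0
  Q 76.225.0.37: descend 01001100111000010 ; hops seen [H5,H5] ; pick H5
  + 238.223.0.0/16 (H6) depth=16
  + 0.0.0.0/0 (H1) depth=0
  + 238.0.0.0/8 (H3) depth=8
  + 0.0.0.0/0 (H7) depth=0
  + 76.225.91.192/28 (H2) depth=28
  + 76.0.0.0/8 (H1) depth=8
  - 76.224.0.0/12 clear@12
  Q 76.0.46.101: descend 01001100 ; hops seen [H7,H1] ; pick H1
  + 27.16.0.0/12 (H7) depth=12
  + 76.224.0.0/11 (H4) depth=11

== LOOKUPS ==
["H5","H5","H0","H0","H4","H0","H0","H5","H1"]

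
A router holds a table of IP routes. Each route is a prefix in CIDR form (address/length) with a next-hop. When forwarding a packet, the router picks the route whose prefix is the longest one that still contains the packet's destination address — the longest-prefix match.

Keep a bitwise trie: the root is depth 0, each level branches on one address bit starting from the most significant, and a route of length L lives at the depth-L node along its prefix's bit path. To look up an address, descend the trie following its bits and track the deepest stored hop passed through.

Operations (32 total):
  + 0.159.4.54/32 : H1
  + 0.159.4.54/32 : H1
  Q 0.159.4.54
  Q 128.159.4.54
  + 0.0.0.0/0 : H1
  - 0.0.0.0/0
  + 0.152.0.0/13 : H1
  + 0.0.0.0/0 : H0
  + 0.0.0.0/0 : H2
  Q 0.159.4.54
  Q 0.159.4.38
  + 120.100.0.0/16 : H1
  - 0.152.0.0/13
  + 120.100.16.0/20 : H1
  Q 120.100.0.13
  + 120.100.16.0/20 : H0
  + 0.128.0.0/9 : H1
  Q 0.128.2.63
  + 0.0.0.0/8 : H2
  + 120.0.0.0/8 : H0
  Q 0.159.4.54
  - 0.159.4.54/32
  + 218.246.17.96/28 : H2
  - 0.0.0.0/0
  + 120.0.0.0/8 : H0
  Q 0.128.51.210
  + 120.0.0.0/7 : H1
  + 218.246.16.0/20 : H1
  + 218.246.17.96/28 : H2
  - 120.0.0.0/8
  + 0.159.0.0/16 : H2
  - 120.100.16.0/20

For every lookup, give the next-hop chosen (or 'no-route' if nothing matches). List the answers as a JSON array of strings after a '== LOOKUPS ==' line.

Process each operation:
  + 0.159.4.54/32 (H1) depth=32
  + 0.159.4.54/32 (H1) depth=32
  ? 0.159.4.54  path d0:-→d1:-→d2:-→d3:-→d4:-→d5:-→d6:-→d7:-→d8:-→d9:-→d10:-→d11:-→d12:-→d13:-→d14:-→d15:-→d16:-→d17:-→d18:-→d19:-→d20:-→d21:-→d22:-→d23:-→d24:-→d25:-→d26:-→d27:-→d28:-→d29:-→d30:-→d31:-→d32:H1  best=H1
  ? 128.159.4.54  path d0:-  best=no-route
  + 0.0.0.0/0 (H1) depth=0
  del 0.0.0.0/0 (clear depth 0)
  + 0.152.0.0/13 (H1) depth=13
  + 0.0.0.0/0 (H0) depth=0
  + 0.0.0.0/0 (H2) depth=0
  ? 0.159.4.54  path d0:H2→d1:-→d2:-→d3:-→d4:-→d5:-→d6:-→d7:-→d8:-→d9:-→d10:-→d11:-→d12:-→d13:H1→d14:-→d15:-→d16:-→d17:-→d18:-→d19:-→d20:-→d21:-→d22:-→d23:-→d24:-→d25:-→d26:-→d27:-→d28:-→d29:-→d30:-→d31:-→d32:H1  best=H1
  ? 0.159.4.38  path d0:H2→d1:-→d2:-→d3:-→d4:-→d5:-→d6:-→d7:-→d8:-→d9:-→d10:-→d11:-→d12:-→d13:H1→d14:-→d15:-→d16:-→d17:-→d18:-→d19:-→d20:-→d21:-→d22:-→d23:-→d24:-→d25:-→d26:-→d27:-  best=H1
  + 120.100.0.0/16 (H1) depth=16
  del 0.152.0.0/13 (clear depth 13)
  + 120.100.16.0/20 (H1) depth=20
  ? 120.100.0.13  path d0:H2→d1:-→d2:-→d3:-→d4:-→d5:-→d6:-→d7:-→d8:-→d9:-→d10:-→d11:-→d12:-→d13:-→d14:-→d15:-→d16:H1→d17:-→d18:-→d19:-  best=H1
  + 120.100.16.0/20 (H0) depth=20
  + 0.128.0.0/9 (H1) depth=9
  ? 0.128.2.63  path d0:H2→d1:-→d2:-→d3:-→d4:-→d5:-→d6:-→d7:-→d8:-→d9:H1→d10:-→d11:-  best=H1
  + 0.0.0.0/8 (H2) depth=8
  + 120.0.0.0/8 (H0) depth=8
  ? 0.159.4.54  path d0:H2→d1:-→d2:-→d3:-→d4:-→d5:-→d6:-→d7:-→d8:H2→d9:H1→d10:-→d11:-→d12:-→d13:-→d14:-→d15:-→d16:-→d17:-→d18:-→d19:-→d20:-→d21:-→d22:-→d23:-→d24:-→d25:-→d26:-→d27:-→d28:-→d29:-→d30:-→d31:-→d32:H1  best=H1
  del 0.159.4.54/32 (clear depth 32)
  + 218.246.17.96/28 (H2) depth=28
  del 0.0.0.0/0 (clear depth 0)
  + 120.0.0.0/8 (H0) depth=8
  ? 0.128.51.210  path d0:-→d1:-→d2:-→d3:-→d4:-→d5:-→d6:-→d7:-→d8:H2→d9:H1→d10:-→d11:-  best=H1
  + 120.0.0.0/7 (H1) depth=7
  + 218.246.16.0/20 (H1) depth=20
  + 218.246.17.96/28 (H2) depth=28
  del 120.0.0.0/8 (clear depth 8)
  + 0.159.0.0/16 (H2) depth=16
  del 120.100.16.0/20 (clear depth 20)

== LOOKUPS ==
["H1","no-route","H1","H1","H1","H1","H1","H1"]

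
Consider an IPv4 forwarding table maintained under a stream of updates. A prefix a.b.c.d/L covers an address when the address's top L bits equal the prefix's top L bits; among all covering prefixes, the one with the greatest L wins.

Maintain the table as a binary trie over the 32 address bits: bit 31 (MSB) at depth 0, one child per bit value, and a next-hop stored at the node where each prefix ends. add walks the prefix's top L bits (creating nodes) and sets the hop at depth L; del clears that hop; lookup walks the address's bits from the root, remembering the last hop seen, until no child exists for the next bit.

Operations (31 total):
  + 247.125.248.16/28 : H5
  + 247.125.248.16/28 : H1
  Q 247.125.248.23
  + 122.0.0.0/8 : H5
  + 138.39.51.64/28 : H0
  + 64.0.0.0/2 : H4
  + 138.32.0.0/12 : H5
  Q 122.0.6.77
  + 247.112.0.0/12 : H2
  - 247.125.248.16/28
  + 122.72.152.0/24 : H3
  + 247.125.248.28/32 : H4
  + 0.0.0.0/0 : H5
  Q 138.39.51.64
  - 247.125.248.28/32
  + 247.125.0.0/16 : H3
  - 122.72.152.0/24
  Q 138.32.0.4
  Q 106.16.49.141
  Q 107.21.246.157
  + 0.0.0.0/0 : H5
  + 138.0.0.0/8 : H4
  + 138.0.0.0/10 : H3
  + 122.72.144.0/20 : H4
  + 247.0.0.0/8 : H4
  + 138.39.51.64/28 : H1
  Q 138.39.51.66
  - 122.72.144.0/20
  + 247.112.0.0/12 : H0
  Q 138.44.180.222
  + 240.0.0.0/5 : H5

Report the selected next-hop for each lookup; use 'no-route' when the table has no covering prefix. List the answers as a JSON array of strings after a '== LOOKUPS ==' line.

Apply in order:
  + 247.125.248.16/28 (H5) depth=28
  + 247.125.248.16/28 (H1) depth=28
  Q 247.125.248.23: descend 1111011101111101111110000001 ; hops seen [H1] ; pick H1
  + 122.0.0.0/8 (H5) depth=8
  + 138.39.51.64/28 (H0) depth=28
  + 64.0.0.0/2 (H4) depth=2
  + 138.32.0.0/12 (H5) depth=12
  Q 122.0.6.77: descend 01111010 ; hops seen [H4,H5] ; pick H5
  + 247.112.0.0/12 (H2) depth=12
  del 247.125.248.16/28 (clear depth 28)
  + 122.72.152.0/24 (H3) depth=24
  + 247.125.248.28/32 (H4) depth=32
  + 0.0.0.0/0 (H5) depth=0
  Q 138.39.51.64: descend 1000101000100111001100110100 ; hops seen [H5,H5,H0] ; pick H0
  del 247.125.248.28/32 (clear depth 32)
  + 247.125.0.0/16 (H3) depth=16
  del 122.72.152.0/24 (clear depth 24)
  Q 138.32.0.4: descend 1000101000100 ; hops seen [H5,H5] ; pick H5
  Q 106.16.49.141: descend 011 ; hops seen [H5,H4] ; pick H4
  Q 107.21.246.157: descend 011 ; hops seen [H5,H4] ; pick H4
  + 0.0.0.0/0 (H5) depth=0
  + 138.0.0.0/8 (H4) depth=8
  + 138.0.0.0/10 (H3) depth=10
  + 122.72.144.0/20 (H4) depth=20
  + 247.0.0.0/8 (H4) depth=8
  + 138.39.51.64/28 (H1) depth=28
  Q 138.39.51.66: descend 1000101000100111001100110100 ; hops seen [H5,H4,H3,H5,H1] ; pick H1
  del 122.72.144.0/20 (clear depth 20)
  + 247.112.0.0/12 (H0) depth=12
  Q 138.44.180.222: descend 100010100010 ; hops seen [H5,H4,H3,H5] ; pick H5
  + 240.0.0.0/5 (H5) depth=5

== LOOKUPS ==
["H1","H5","H0","H5","H4","H4","H1","H5"]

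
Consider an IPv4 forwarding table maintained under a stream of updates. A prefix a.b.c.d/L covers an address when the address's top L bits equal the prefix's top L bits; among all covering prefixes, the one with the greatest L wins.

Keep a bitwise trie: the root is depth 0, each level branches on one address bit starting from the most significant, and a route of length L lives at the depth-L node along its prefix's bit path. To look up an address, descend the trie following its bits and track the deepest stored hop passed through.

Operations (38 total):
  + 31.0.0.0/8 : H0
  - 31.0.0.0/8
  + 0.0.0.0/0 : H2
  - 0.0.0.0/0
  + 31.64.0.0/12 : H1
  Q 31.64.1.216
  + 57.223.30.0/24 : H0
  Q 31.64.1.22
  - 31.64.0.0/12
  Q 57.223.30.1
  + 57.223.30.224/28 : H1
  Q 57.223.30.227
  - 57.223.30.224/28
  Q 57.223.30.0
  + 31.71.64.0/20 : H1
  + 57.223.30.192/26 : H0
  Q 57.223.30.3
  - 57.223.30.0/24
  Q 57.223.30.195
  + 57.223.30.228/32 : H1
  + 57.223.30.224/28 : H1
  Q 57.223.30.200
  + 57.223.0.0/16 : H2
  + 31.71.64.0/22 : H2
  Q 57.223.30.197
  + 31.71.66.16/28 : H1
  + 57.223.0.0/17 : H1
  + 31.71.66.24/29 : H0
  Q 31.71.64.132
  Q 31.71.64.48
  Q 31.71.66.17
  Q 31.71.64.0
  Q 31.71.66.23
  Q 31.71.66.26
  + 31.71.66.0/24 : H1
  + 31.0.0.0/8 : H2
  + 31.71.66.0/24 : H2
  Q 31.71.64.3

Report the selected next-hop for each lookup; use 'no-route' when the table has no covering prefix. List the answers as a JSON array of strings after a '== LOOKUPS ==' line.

Apply in order:
  add 31.0.0.0/8 -> H0 at depth 8
  - 31.0.0.0/8 clear@8
  add 0.0.0.0/0 -> H2 at depth 0
  - 0.0.0.0/0 clear@0
  add 31.64.0.0/12 -> H1 at depth 12
  Q 31.64.1.216: descend 000111110100 ; hops seen [H1] ; pick H1
  add 57.223.30.0/24 -> H0 at depth 24
  Q 31.64.1.22: descend 000111110100 ; hops seen [H1] ; pick H1
  - 31.64.0.0/12 clear@12
  Q 57.223.30.1: descend 001110011101111100011110 ; hops seen [H0] ; pick H0
  add 57.223.30.224/28 -> H1 at depth 28
  Q 57.223.30.227: descend 0011100111011111000111101110 ; hops seen [H0,H1] ; pick H1
  - 57.223.30.224/28 clear@28
  Q 57.223.30.0: descend 001110011101111100011110 ; hops seen [H0] ; pick H0
  add 31.71.64.0/20 -> H1 at depth 20
  add 57.223.30.192/26 -> H0 at depth 26
  Q 57.223.30.3: descend 001110011101111100011110 ; hops seen [H0] ; pick H0
  - 57.223.30.0/24 clear@24
  Q 57.223.30.195: descend 00111001110111110001111011 ; hops seen [H0] ; pick H0
  add 57.223.30.228/32 -> H1 at depth 32
  add 57.223.30.224/28 -> H1 at depth 28
  Q 57.223.30.200: descend 00111001110111110001111011 ; hops seen [H0] ; pick H0
  add 57.223.0.0/16 -> H2 at depth 16
  add 31.71.64.0/22 -> H2 at depth 22
  Q 57.223.30.197: descend 00111001110111110001111011 ; hops seen [H2,H0] ; pick H0
  add 31.71.66.16/28 -> H1 at depth 28
  add 57.223.0.0/17 -> H1 at depth 17
  add 31.71.66.24/29 -> H0 at depth 29
  Q 31.71.64.132: descend 0001111101000111010000 ; hops seen [H1,H2] ; pick H2
  Q 31.71.64.48: descend 0001111101000111010000 ; hops seen [H1,H2] ; pick H2
  Q 31.71.66.17: descend 0001111101000111010000100001 ; hops seen [H1,H2,H1] ; pick H1
  Q 31.71.64.0: descend 0001111101000111010000 ; hops seen [H1,H2] ; pick H2
  Q 31.71.66.23: descend 0001111101000111010000100001 ; hops seen [H1,H2,H1] ; pick H1
  Q 31.71.66.26: descend 00011111010001110100001000011 ; hops seen [H1,H2,H1,H0] ; pick H0
  add 31.71.66.0/24 -> H1 at depth 24
  add 31.0.0.0/8 -> H2 at depth 8
  add 31.71.66.0/24 -> H2 at depth 24
  Q 31.71.64.3: descend 0001111101000111010000 ; hops seen [H2,H1,H2] ; pick H2

== LOOKUPS ==
["H1","H1","H0","H1","H0","H0","H0","H0","H0","H2","H2","H1","H2","H1","H0","H2"]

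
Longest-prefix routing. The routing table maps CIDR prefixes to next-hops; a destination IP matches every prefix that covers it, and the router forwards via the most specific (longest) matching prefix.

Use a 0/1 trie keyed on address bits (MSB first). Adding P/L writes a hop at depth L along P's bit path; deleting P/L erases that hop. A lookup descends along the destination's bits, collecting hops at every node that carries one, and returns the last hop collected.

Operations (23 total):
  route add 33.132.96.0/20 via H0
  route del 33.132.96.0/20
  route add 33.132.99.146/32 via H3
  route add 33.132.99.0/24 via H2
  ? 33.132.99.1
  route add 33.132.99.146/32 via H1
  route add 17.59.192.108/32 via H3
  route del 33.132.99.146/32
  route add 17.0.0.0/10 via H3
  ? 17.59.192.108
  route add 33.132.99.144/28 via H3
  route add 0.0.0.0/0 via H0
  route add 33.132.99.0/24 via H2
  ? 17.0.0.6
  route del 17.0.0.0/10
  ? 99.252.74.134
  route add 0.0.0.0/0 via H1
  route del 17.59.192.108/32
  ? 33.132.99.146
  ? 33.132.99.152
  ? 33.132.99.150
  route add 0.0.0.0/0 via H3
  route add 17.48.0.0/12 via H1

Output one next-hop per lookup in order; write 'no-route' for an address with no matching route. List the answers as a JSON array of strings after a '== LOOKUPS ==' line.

Apply in order:
  add 33.132.96.0/20 -> H0 at depth 20
  - 33.132.96.0/20 clear@20
  add 33.132.99.146/32 -> H3 at depth 32
  add 33.132.99.0/24 -> H2 at depth 24
  Q 33.132.99.1: descend 001000011000010001100011 ; hops seen [H2] ; pick H2
  add 33.132.99.146/32 -> H1 at depth 32
  add 17.59.192.108/32 -> H3 at depth 32
  - 33.132.99.146/32 clear@32
  add 17.0.0.0/10 -> H3 at depth 10
  Q 17.59.192.108: descend 00010001001110111100000001101100 ; hops seen [H3,H3] ; pick H3
  add 33.132.99.144/28 -> H3 at depth 28
  add 0.0.0.0/0 -> H0 at depth 0
  add 33.132.99.0/24 -> H2 at depth 24
  Q 17.0.0.6: descend 0001000100 ; hops seen [H0,H3] ; pick H3
  - 17.0.0.0/10 clear@10
  Q 99.252.74.134: descend 0 ; hops seen [H0] ; pick H0
  add 0.0.0.0/0 -> H1 at depth 0
  - 17.59.192.108/32 clear@32
  Q 33.132.99.146: descend 00100001100001000110001110010010 ; hops seen [H1,H2,H3] ; pick H3
  Q 33.132.99.152: descend 0010000110000100011000111001 ; hops seen [H1,H2,H3] ; pick H3
  Q 33.132.99.150: descend 00100001100001000110001110010 ; hops seen [H1,H2,H3] ; pick H3
  add 0.0.0.0/0 -> H3 at depth 0
  add 17.48.0.0/12 -> H1 at depth 12

== LOOKUPS ==
["H2","H3","H3","H0","H3","H3","H3"]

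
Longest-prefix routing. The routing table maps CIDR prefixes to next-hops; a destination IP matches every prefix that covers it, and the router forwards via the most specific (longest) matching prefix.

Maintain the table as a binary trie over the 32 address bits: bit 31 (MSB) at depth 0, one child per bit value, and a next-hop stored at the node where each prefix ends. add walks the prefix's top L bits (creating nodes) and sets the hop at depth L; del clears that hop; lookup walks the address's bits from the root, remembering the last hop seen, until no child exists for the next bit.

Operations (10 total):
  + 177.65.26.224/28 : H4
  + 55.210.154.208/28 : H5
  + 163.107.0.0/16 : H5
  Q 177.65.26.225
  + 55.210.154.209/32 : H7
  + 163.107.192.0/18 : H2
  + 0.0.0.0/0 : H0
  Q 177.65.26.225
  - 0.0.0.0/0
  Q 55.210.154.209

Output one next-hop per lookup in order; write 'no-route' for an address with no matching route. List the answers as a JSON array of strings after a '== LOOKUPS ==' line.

Apply in order:
  add 177.65.26.224/28 -> H4 at depth 28
  add 55.210.154.208/28 -> H5 at depth 28
  add 163.107.0.0/16 -> H5 at depth 16
  lookup 177.65.26.225: bits 1011000101000001000110101110 walk d0:-→d1:-→d2:-→d3:-→d4:-→d5:-→d6:-→d7:-→d8:-→d9:-→d10:-→d11:-→d12:-→d13:-→d14:-→d15:-→d16:-→d17:-→d18:-→d19:-→d20:-→d21:-→d22:-→d23:-→d24:-→d25:-→d26:-→d27:-→d28:H4 -> H4
  add 55.210.154.209/32 -> H7 at depth 32
  add 163.107.192.0/18 -> H2 at depth 18
  add 0.0.0.0/0 -> H0 at depth 0
  lookup 177.65.26.225: bits 1011000101000001000110101110 walk d0:H0→d1:-→d2:-→d3:-→d4:-→d5:-→d6:-→d7:-→d8:-→d9:-→d10:-→d11:-→d12:-→d13:-→d14:-→d15:-→d16:-→d17:-→d18:-→d19:-→d20:-→d21:-→d22:-→d23:-→d24:-→d25:-→d26:-→d27:-→d28:H4 -> H4
  del 0.0.0.0/0 (clear depth 0)
  lookup 55.210.154.209: bits 00110111110100101001101011010001 walk d0:-→d1:-→d2:-→d3:-→d4:-→d5:-→d6:-→d7:-→d8:-→d9:-→d10:-→d11:-→d12:-→d13:-→d14:-→d15:-→d16:-→d17:-→d18:-→d19:-→d20:-→d21:-→d22:-→d23:-→d24:-→d25:-→d26:-→d27:-→d28:H5→d29:-→d30:-→d31:-→d32:H7 -> H7

== LOOKUPS ==
["H4","H4","H7"]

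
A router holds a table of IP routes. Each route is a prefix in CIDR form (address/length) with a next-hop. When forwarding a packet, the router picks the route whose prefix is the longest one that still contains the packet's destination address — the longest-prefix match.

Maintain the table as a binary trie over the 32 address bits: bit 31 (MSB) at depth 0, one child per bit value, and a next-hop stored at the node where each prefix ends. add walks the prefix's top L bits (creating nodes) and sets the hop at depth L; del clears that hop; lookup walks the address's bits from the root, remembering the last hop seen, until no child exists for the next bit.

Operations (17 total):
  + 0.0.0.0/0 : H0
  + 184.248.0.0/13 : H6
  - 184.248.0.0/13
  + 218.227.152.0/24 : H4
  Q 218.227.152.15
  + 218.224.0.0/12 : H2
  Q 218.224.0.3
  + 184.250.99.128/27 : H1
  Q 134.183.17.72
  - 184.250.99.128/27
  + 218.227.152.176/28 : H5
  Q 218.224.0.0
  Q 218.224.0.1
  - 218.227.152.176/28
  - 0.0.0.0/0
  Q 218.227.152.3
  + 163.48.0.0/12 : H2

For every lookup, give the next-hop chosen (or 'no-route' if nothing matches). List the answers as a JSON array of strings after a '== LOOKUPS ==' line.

Apply in order:
  add 0.0.0.0/0 -> H0 at depth 0
  add 184.248.0.0/13 -> H6 at depth 13
  del 184.248.0.0/13 (clear depth 13)
  add 218.227.152.0/24 -> H4 at depth 24
  lookup 218.227.152.15: bits 110110101110001110011000 walk d0:H0→d1:-→d2:-→d3:-→d4:-→d5:-→d6:-→d7:-→d8:-→d9:-→d10:-→d11:-→d12:-→d13:-→d14:-→d15:-→d16:-→d17:-→d18:-→d19:-→d20:-→d21:-→d22:-→d23:-→d24:H4 -> H4
  add 218.224.0.0/12 -> H2 at depth 12
  lookup 218.224.0.3: bits 11011010111000 walk d0:H0→d1:-→d2:-→d3:-→d4:-→d5:-→d6:-→d7:-→d8:-→d9:-→d10:-→d11:-→d12:H2→d13:-→d14:- -> H2
  add 184.250.99.128/27 -> H1 at depth 27
  lookup 134.183.17.72: bits 10 walk d0:H0→d1:-→d2:- -> H0
  del 184.250.99.128/27 (clear depth 27)
  add 218.227.152.176/28 -> H5 at depth 28
  lookup 218.224.0.0: bits 11011010111000 walk d0:H0→d1:-→d2:-→d3:-→d4:-→d5:-→d6:-→d7:-→d8:-→d9:-→d10:-→d11:-→d12:H2→d13:-→d14:- -> H2
  lookup 218.224.0.1: bits 11011010111000 walk d0:H0→d1:-→d2:-→d3:-→d4:-→d5:-→d6:-→d7:-→d8:-→d9:-→d10:-→d11:-→d12:H2→d13:-→d14:- -> H2
  del 218.227.152.176/28 (clear depth 28)
  del 0.0.0.0/0 (clear depth 0)
  lookup 218.227.152.3: bits 110110101110001110011000 walk d0:-→d1:-→d2:-→d3:-→d4:-→d5:-→d6:-→d7:-→d8:-→d9:-→d10:-→d11:-→d12:H2→d13:-→d14:-→d15:-→d16:-→d17:-→d18:-→d19:-→d20:-→d21:-→d22:-→d23:-→d24:H4 -> H4
  add 163.48.0.0/12 -> H2 at depth 12

== LOOKUPS ==
["H4","H2","H0","H2","H2","H4"]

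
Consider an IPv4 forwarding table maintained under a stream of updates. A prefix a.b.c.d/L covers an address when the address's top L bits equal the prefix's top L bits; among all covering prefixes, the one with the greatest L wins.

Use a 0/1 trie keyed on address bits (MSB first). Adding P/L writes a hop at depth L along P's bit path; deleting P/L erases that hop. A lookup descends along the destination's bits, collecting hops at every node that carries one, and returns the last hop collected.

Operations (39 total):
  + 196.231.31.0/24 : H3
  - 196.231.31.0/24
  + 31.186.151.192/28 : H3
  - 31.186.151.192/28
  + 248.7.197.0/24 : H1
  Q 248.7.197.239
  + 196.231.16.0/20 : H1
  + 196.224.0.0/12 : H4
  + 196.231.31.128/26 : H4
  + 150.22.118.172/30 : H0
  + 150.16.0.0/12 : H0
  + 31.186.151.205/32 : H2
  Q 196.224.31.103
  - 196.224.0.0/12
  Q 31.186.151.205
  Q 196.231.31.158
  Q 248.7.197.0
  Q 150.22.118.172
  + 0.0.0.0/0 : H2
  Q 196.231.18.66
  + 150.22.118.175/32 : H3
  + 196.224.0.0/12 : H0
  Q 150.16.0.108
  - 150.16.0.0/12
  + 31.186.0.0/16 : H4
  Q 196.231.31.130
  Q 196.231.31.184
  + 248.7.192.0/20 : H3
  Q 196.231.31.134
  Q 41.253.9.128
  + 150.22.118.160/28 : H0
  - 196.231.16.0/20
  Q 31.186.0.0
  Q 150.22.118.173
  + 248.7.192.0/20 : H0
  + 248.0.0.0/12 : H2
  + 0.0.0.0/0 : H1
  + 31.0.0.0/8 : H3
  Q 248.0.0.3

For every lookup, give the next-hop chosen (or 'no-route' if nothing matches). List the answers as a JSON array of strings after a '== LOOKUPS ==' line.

Process each operation:
  add 196.231.31.0/24 -> H3 at depth 24
  - 196.231.31.0/24 clear@24
  add 31.186.151.192/28 -> H3 at depth 28
  - 31.186.151.192/28 clear@28
  add 248.7.197.0/24 -> H1 at depth 24
  ? 248.7.197.239  path d0:-→d1:-→d2:-→d3:-→d4:-→d5:-→d6:-→d7:-→d8:-→d9:-→d10:-→d11:-→d12:-→d13:-→d14:-→d15:-→d16:-→d17:-→d18:-→d19:-→d20:-→d21:-→d22:-→d23:-→d24:H1  best=H1
  add 196.231.16.0/20 -> H1 at depth 20
  add 196.224.0.0/12 -> H4 at depth 12
  add 196.231.31.128/26 -> H4 at depth 26
  add 150.22.118.172/30 -> H0 at depth 30
  add 150.16.0.0/12 -> H0 at depth 12
  add 31.186.151.205/32 -> H2 at depth 32
  ? 196.224.31.103  path d0:-→d1:-→d2:-→d3:-→d4:-→d5:-→d6:-→d7:-→d8:-→d9:-→d10:-→d11:-→d12:H4→d13:-  best=H4
  - 196.224.0.0/12 clear@12
  ? 31.186.151.205  path d0:-→d1:-→d2:-→d3:-→d4:-→d5:-→d6:-→d7:-→d8:-→d9:-→d10:-→d11:-→d12:-→d13:-→d14:-→d15:-→d16:-→d17:-→d18:-→d19:-→d20:-→d21:-→d22:-→d23:-→d24:-→d25:-→d26:-→d27:-→d28:-→d29:-→d30:-→d31:-→d32:H2  best=H2
  ? 196.231.31.158  path d0:-→d1:-→d2:-→d3:-→d4:-→d5:-→d6:-→d7:-→d8:-→d9:-→d10:-→d11:-→d12:-→d13:-→d14:-→d15:-→d16:-→d17:-→d18:-→d19:-→d20:H1→d21:-→d22:-→d23:-→d24:-→d25:-→d26:H4  best=H4
  ? 248.7.197.0  path d0:-→d1:-→d2:-→d3:-→d4:-→d5:-→d6:-→d7:-→d8:-→d9:-→d10:-→d11:-→d12:-→d13:-→d14:-→d15:-→d16:-→d17:-→d18:-→d19:-→d20:-→d21:-→d22:-→d23:-→d24:H1  best=H1
  ? 150.22.118.172  path d0:-→d1:-→d2:-→d3:-→d4:-→d5:-→d6:-→d7:-→d8:-→d9:-→d10:-→d11:-→d12:H0→d13:-→d14:-→d15:-→d16:-→d17:-→d18:-→d19:-→d20:-→d21:-→d22:-→d23:-→d24:-→d25:-→d26:-→d27:-→d28:-→d29:-→d30:H0  best=H0
  add 0.0.0.0/0 -> H2 at depth 0
  ? 196.231.18.66  path d0:H2→d1:-→d2:-→d3:-→d4:-→d5:-→d6:-→d7:-→d8:-→d9:-→d10:-→d11:-→d12:-→d13:-→d14:-→d15:-→d16:-→d17:-→d18:-→d19:-→d20:H1  best=H1
  add 150.22.118.175/32 -> H3 at depth 32
  add 196.224.0.0/12 -> H0 at depth 12
  ? 150.16.0.108  path d0:H2→d1:-→d2:-→d3:-→d4:-→d5:-→d6:-→d7:-→d8:-→d9:-→d10:-→d11:-→d12:H0→d13:-  best=H0
  - 150.16.0.0/12 clear@12
  add 31.186.0.0/16 -> H4 at depth 16
  ? 196.231.31.130  path d0:H2→d1:-→d2:-→d3:-→d4:-→d5:-→d6:-→d7:-→d8:-→d9:-→d10:-→d11:-→d12:H0→d13:-→d14:-→d15:-→d16:-→d17:-→d18:-→d19:-→d20:H1→d21:-→d22:-→d23:-→d24:-→d25:-→d26:H4  best=H4
  ? 196.231.31.184  path d0:H2→d1:-→d2:-→d3:-→d4:-→d5:-→d6:-→d7:-→d8:-→d9:-→d10:-→d11:-→d12:H0→d13:-→d14:-→d15:-→d16:-→d17:-→d18:-→d19:-→d20:H1→d21:-→d22:-→d23:-→d24:-→d25:-→d26:H4  best=H4
  add 248.7.192.0/20 -> H3 at depth 20
  ? 196.231.31.134  path d0:H2→d1:-→d2:-→d3:-→d4:-→d5:-→d6:-→d7:-→d8:-→d9:-→d10:-→d11:-→d12:H0→d13:-→d14:-→d15:-→d16:-→d17:-→d18:-→d19:-→d20:H1→d21:-→d22:-→d23:-→d24:-→d25:-→d26:H4  best=H4
  ? 41.253.9.128  path d0:H2→d1:-→d2:-  best=H2
  add 150.22.118.160/28 -> H0 at depth 28
  - 196.231.16.0/20 clear@20
  ? 31.186.0.0  path d0:H2→d1:-→d2:-→d3:-→d4:-→d5:-→d6:-→d7:-→d8:-→d9:-→d10:-→d11:-→d12:-→d13:-→d14:-→d15:-→d16:H4  best=H4
  ? 150.22.118.173  path d0:H2→d1:-→d2:-→d3:-→d4:-→d5:-→d6:-→d7:-→d8:-→d9:-→d10:-→d11:-→d12:-→d13:-→d14:-→d15:-→d16:-→d17:-→d18:-→d19:-→d20:-→d21:-→d22:-→d23:-→d24:-→d25:-→d26:-→d27:-→d28:H0→d29:-→d30:H0  best=H0
  add 248.7.192.0/20 -> H0 at depth 20
  add 248.0.0.0/12 -> H2 at depth 12
  add 0.0.0.0/0 -> H1 at depth 0
  add 31.0.0.0/8 -> H3 at depth 8
  ? 248.0.0.3  path d0:H1→d1:-→d2:-→d3:-→d4:-→d5:-→d6:-→d7:-→d8:-→d9:-→d10:-→d11:-→d12:H2→d13:-  best=H2

== LOOKUPS ==
["H1","H4","H2","H4","H1","H0","H1","H0","H4","H4","H4","H2","H4","H0","H2"]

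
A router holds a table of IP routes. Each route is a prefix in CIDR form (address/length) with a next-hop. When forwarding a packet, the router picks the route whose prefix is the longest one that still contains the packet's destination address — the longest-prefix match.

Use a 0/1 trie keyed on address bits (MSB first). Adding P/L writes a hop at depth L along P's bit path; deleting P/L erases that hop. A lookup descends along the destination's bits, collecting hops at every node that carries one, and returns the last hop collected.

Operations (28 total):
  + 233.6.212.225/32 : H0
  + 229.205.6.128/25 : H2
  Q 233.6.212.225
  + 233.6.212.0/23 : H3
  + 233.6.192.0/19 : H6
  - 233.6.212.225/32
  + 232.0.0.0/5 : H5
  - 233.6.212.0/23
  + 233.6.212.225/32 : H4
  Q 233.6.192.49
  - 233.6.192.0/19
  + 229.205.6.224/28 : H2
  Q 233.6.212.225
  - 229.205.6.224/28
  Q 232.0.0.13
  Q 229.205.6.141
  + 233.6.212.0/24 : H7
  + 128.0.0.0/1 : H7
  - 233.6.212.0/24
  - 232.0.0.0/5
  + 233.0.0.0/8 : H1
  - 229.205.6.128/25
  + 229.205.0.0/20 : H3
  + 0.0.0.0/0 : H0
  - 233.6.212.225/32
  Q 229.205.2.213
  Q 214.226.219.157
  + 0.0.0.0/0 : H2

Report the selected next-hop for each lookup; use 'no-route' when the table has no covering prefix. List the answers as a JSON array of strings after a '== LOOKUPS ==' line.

Process each operation:
  + 233.6.212.225/32 (H0) depth=32
  + 229.205.6.128/25 (H2) depth=25
  lookup 233.6.212.225: bits 11101001000001101101010011100001 walk d0:-→d1:-→d2:-→d3:-→d4:-→d5:-→d6:-→d7:-→d8:-→d9:-→d10:-→d11:-→d12:-→d13:-→d14:-→d15:-→d16:-→d17:-→d18:-→d19:-→d20:-→d21:-→d22:-→d23:-→d24:-→d25:-→d26:-→d27:-→d28:-→d29:-→d30:-→d31:-→d32:H0 -> H0
  + 233.6.212.0/23 (H3) depth=23
  + 233.6.192.0/19 (H6) depth=19
  - 233.6.212.225/32 clear@32
  + 232.0.0.0/5 (H5) depth=5
  - 233.6.212.0/23 clear@23
  + 233.6.212.225/32 (H4) depth=32
  lookup 233.6.192.49: bits 1110100100000110110 walk d0:-→d1:-→d2:-→d3:-→d4:-→d5:H5→d6:-→d7:-→d8:-→d9:-→d10:-→d11:-→d12:-→d13:-→d14:-→d15:-→d16:-→d17:-→d18:-→d19:H6 -> H6
  - 233.6.192.0/19 clear@19
  + 229.205.6.224/28 (H2) depth=28
  lookup 233.6.212.225: bits 11101001000001101101010011100001 walk d0:-→d1:-→d2:-→d3:-→d4:-→d5:H5→d6:-→d7:-→d8:-→d9:-→d10:-→d11:-→d12:-→d13:-→d14:-→d15:-→d16:-→d17:-→d18:-→d19:-→d20:-→d21:-→d22:-→d23:-→d24:-→d25:-→d26:-→d27:-→d28:-→d29:-→d30:-→d31:-→d32:H4 -> H4
  - 229.205.6.224/28 clear@28
  lookup 232.0.0.13: bits 1110100 walk d0:-→d1:-→d2:-→d3:-→d4:-→d5:H5→d6:-→d7:- -> H5
  lookup 229.205.6.141: bits 1110010111001101000001101 walk d0:-→d1:-→d2:-→d3:-→d4:-→d5:-→d6:-→d7:-→d8:-→d9:-→d10:-→d11:-→d12:-→d13:-→d14:-→d15:-→d16:-→d17:-→d18:-→d19:-→d20:-→d21:-→d22:-→d23:-→d24:-→d25:H2 -> H2
  + 233.6.212.0/24 (H7) depth=24
  + 128.0.0.0/1 (H7) depth=1
  - 233.6.212.0/24 clear@24
  - 232.0.0.0/5 clear@5
  + 233.0.0.0/8 (H1) depth=8
  - 229.205.6.128/25 clear@25
  + 229.205.0.0/20 (H3) depth=20
  + 0.0.0.0/0 (H0) depth=0
  - 233.6.212.225/32 clear@32
  lookup 229.205.2.213: bits 111001011100110100000 walk d0:H0→d1:H7→d2:-→d3:-→d4:-→d5:-→d6:-→d7:-→d8:-→d9:-→d10:-→d11:-→d12:-→d13:-→d14:-→d15:-→d16:-→d17:-→d18:-→d19:-→d20:H3→d21:- -> H3
  lookup 214.226.219.157: bits 11 walk d0:H0→d1:H7→d2:- -> H7
  + 0.0.0.0/0 (H2) depth=0

== LOOKUPS ==
["H0","H6","H4","H5","H2","H3","H7"]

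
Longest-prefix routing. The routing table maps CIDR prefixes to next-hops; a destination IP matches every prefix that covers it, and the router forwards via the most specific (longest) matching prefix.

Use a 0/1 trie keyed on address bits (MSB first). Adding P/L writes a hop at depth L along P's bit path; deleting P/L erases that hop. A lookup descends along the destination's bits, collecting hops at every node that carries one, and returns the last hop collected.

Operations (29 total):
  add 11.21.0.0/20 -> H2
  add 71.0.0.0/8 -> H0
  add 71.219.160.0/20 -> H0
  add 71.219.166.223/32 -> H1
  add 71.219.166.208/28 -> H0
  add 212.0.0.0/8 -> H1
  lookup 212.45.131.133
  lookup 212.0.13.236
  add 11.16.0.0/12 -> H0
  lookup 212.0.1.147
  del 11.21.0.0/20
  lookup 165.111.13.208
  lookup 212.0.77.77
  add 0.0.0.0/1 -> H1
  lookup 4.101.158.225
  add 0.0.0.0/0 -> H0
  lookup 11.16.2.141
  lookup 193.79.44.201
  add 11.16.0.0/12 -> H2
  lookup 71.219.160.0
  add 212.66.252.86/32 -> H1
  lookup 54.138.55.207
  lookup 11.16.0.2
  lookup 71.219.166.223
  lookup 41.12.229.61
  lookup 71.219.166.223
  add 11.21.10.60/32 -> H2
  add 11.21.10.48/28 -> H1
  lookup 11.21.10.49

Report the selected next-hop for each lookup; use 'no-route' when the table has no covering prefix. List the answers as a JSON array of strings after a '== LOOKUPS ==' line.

Process each operation:
  add 11.21.0.0/20 -> H2 at depth 20
  add 71.0.0.0/8 -> H0 at depth 8
  add 71.219.160.0/20 -> H0 at depth 20
  add 71.219.166.223/32 -> H1 at depth 32
  add 71.219.166.208/28 -> H0 at depth 28
  add 212.0.0.0/8 -> H1 at depth 8
  ? 212.45.131.133  path d0:-→d1:-→d2:-→d3:-→d4:-→d5:-→d6:-→d7:-→d8:H1  best=H1
  ? 212.0.13.236  path d0:-→d1:-→d2:-→d3:-→d4:-→d5:-→d6:-→d7:-→d8:H1  best=H1
  add 11.16.0.0/12 -> H0 at depth 12
  ? 212.0.1.147  path d0:-→d1:-→d2:-→d3:-→d4:-→d5:-→d6:-→d7:-→d8:H1  best=H1
  - 11.21.0.0/20 clear@20
  ? 165.111.13.208  path d0:-→d1:-  best=no-route
  ? 212.0.77.77  path d0:-→d1:-→d2:-→d3:-→d4:-→d5:-→d6:-→d7:-→d8:H1  best=H1
  add 0.0.0.0/1 -> H1 at depth 1
  ? 4.101.158.225  path d0:-→d1:H1→d2:-→d3:-→d4:-  best=H1
  add 0.0.0.0/0 -> H0 at depth 0
  ? 11.16.2.141  path d0:H0→d1:H1→d2:-→d3:-→d4:-→d5:-→d6:-→d7:-→d8:-→d9:-→d10:-→d11:-→d12:H0→d13:-  best=H0
  ? 193.79.44.201  path d0:H0→d1:-→d2:-→d3:-  best=H0
  add 11.16.0.0/12 -> H2 at depth 12
  ? 71.219.160.0  path d0:H0→d1:H1→d2:-→d3:-→d4:-→d5:-→d6:-→d7:-→d8:H0→d9:-→d10:-→d11:-→d12:-→d13:-→d14:-→d15:-→d16:-→d17:-→d18:-→d19:-→d20:H0→d21:-  best=H0
  add 212.66.252.86/32 -> H1 at depth 32
  ? 54.138.55.207  path d0:H0→d1:H1→d2:-  best=H1
  ? 11.16.0.2  path d0:H0→d1:H1→d2:-→d3:-→d4:-→d5:-→d6:-→d7:-→d8:-→d9:-→d10:-→d11:-→d12:H2→d13:-  best=H2
  ? 71.219.166.223  path d0:H0→d1:H1→d2:-→d3:-→d4:-→d5:-→d6:-→d7:-→d8:H0→d9:-→d10:-→d11:-→d12:-→d13:-→d14:-→d15:-→d16:-→d17:-→d18:-→d19:-→d20:H0→d21:-→d22:-→d23:-→d24:-→d25:-→d26:-→d27:-→d28:H0→d29:-→d30:-→d31:-→d32:H1  best=H1
  ? 41.12.229.61  path d0:H0→d1:H1→d2:-  best=H1
  ? 71.219.166.223  path d0:H0→d1:H1→d2:-→d3:-→d4:-→d5:-→d6:-→d7:-→d8:H0→d9:-→d10:-→d11:-→d12:-→d13:-→d14:-→d15:-→d16:-→d17:-→d18:-→d19:-→d20:H0→d21:-→d22:-→d23:-→d24:-→d25:-→d26:-→d27:-→d28:H0→d29:-→d30:-→d31:-→d32:H1  best=H1
  add 11.21.10.60/32 -> H2 at depth 32
  add 11.21.10.48/28 -> H1 at depth 28
  ? 11.21.10.49  path d0:H0→d1:H1→d2:-→d3:-→d4:-→d5:-→d6:-→d7:-→d8:-→d9:-→d10:-→d11:-→d12:H2→d13:-→d14:-→d15:-→d16:-→d17:-→d18:-→d19:-→d20:-→d21:-→d22:-→d23:-→d24:-→d25:-→d26:-→d27:-→d28:H1  best=H1

== LOOKUPS ==
["H1","H1","H1","no-route","H1","H1","H0","H0","H0","H1","H2","H1","H1","H1","H1"]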